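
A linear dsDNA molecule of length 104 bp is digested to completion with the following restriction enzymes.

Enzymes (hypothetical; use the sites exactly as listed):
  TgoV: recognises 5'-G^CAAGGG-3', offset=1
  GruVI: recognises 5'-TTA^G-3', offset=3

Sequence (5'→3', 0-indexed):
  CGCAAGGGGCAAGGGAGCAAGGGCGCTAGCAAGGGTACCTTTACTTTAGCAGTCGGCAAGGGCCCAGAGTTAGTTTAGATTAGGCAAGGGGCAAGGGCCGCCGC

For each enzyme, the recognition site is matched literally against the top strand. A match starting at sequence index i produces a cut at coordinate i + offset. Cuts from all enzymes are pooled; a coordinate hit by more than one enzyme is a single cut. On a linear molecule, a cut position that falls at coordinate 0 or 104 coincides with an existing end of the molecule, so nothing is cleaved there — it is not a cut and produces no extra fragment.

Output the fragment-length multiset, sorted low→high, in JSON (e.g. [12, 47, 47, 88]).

Site scan:
  TgoV (GCAAGGG, off=1): starts [1, 8, 16, 28, 55, 83, 90] → cuts [2, 9, 17, 29, 56, 84, 91]
  GruVI (TTAG, off=3): starts [45, 69, 74, 79] → cuts [48, 72, 77, 82]

All cut coordinates (distinct, sorted): [2, 9, 17, 29, 48, 56, 72, 77, 82, 84, 91]

Fragment lengths:
  [0,2): 2 bp
  [2,9): 7 bp
  [9,17): 8 bp
  [17,29): 12 bp
  [29,48): 19 bp
  [48,56): 8 bp
  [56,72): 16 bp
  [72,77): 5 bp
  [77,82): 5 bp
  [82,84): 2 bp
  [84,91): 7 bp
  [91,104): 13 bp

[2,2,5,5,7,7,8,8,12,13,16,19]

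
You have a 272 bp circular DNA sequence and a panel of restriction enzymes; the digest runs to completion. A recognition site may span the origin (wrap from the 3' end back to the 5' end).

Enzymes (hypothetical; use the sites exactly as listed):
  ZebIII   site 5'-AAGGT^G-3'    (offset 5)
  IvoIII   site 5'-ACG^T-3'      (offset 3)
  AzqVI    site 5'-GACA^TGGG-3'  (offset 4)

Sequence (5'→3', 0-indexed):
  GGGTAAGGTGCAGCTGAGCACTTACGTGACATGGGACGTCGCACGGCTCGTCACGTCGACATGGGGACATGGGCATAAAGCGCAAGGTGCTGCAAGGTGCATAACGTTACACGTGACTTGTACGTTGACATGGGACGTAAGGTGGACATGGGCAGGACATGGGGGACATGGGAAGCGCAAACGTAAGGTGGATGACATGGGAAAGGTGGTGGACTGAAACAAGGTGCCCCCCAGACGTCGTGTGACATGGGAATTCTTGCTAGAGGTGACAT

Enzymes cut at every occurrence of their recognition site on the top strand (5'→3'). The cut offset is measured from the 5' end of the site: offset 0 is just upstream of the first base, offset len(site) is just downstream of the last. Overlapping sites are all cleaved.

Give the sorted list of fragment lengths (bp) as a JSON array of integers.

[5,5,6,6,6,6,7,7,7,8,8,8,9,10,10,10,10,11,11,12,15,17,17,18,19,24]

Per-enzyme occurrences:
  ZebIII (AAGGTG, off=5): starts [4, 83, 93, 138, 184, 202, 220] → cuts [9, 88, 98, 143, 189, 207, 225]
  IvoIII (ACGT, off=3): starts [23, 35, 52, 103, 110, 121, 134, 180, 234] → cuts [26, 38, 55, 106, 113, 124, 137, 183, 237]
  AzqVI (GACATGGG, off=4): starts [27, 57, 65, 126, 144, 155, 164, 193, 243, 267] → cuts [31, 61, 69, 130, 148, 159, 168, 197, 247, 271]

Pooled cuts: [9, 26, 31, 38, 55, 61, 69, 88, 98, 106, 113, 124, 130, 137, 143, 148, 159, 168, 183, 189, 197, 207, 225, 237, 247, 271]

Fragments:
  9→26: 17 bp
  26→31: 5 bp
  31→38: 7 bp
  38→55: 17 bp
  55→61: 6 bp
  61→69: 8 bp
  69→88: 19 bp
  88→98: 10 bp
  98→106: 8 bp
  106→113: 7 bp
  113→124: 11 bp
  124→130: 6 bp
  130→137: 7 bp
  137→143: 6 bp
  143→148: 5 bp
  148→159: 11 bp
  159→168: 9 bp
  168→183: 15 bp
  183→189: 6 bp
  189→197: 8 bp
  197→207: 10 bp
  207→225: 18 bp
  225→237: 12 bp
  237→247: 10 bp
  247→271: 24 bp
  271→9 (wrap): 272-271+9 = 10 bp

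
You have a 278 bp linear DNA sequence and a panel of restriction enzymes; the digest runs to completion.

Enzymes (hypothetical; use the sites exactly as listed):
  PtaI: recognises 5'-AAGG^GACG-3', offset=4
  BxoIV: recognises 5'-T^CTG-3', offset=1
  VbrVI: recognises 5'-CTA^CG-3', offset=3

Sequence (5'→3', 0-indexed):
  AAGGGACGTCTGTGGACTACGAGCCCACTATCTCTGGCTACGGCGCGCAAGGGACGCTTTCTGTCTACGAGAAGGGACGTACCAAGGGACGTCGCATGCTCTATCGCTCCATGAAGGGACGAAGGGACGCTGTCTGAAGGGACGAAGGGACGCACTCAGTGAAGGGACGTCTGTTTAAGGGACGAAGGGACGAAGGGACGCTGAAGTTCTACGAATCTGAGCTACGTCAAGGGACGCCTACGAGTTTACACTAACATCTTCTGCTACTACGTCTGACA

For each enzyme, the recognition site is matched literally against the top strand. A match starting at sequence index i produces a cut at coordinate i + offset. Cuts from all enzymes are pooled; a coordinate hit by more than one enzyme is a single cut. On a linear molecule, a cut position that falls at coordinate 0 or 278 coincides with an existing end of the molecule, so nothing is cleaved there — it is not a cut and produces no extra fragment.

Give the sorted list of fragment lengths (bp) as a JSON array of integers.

[3,4,5,5,5,6,7,7,7,8,8,8,8,8,8,8,8,8,8,9,10,10,12,12,14,15,17,20,30]

Scan for sites:
  PtaI (AAGGGACG, off=4): starts [0, 48, 71, 83, 113, 121, 136, 144, 161, 176, 184, 192, 228] → cuts [4, 52, 75, 87, 117, 125, 140, 148, 165, 180, 188, 196, 232]
  BxoIV (TCTG, off=1): starts [8, 32, 59, 132, 169, 215, 259, 271] → cuts [9, 33, 60, 133, 170, 216, 260, 272]
  VbrVI (CTACG, off=3): starts [16, 37, 64, 208, 221, 237, 266] → cuts [19, 40, 67, 211, 224, 240, 269]

All cut coordinates (distinct, sorted): [4, 9, 19, 33, 40, 52, 60, 67, 75, 87, 117, 125, 133, 140, 148, 165, 170, 180, 188, 196, 211, 216, 224, 232, 240, 260, 269, 272]

Fragments:
  [0,4): 4 bp
  [4,9): 5 bp
  [9,19): 10 bp
  [19,33): 14 bp
  [33,40): 7 bp
  [40,52): 12 bp
  [52,60): 8 bp
  [60,67): 7 bp
  [67,75): 8 bp
  [75,87): 12 bp
  [87,117): 30 bp
  [117,125): 8 bp
  [125,133): 8 bp
  [133,140): 7 bp
  [140,148): 8 bp
  [148,165): 17 bp
  [165,170): 5 bp
  [170,180): 10 bp
  [180,188): 8 bp
  [188,196): 8 bp
  [196,211): 15 bp
  [211,216): 5 bp
  [216,224): 8 bp
  [224,232): 8 bp
  [232,240): 8 bp
  [240,260): 20 bp
  [260,269): 9 bp
  [269,272): 3 bp
  [272,278): 6 bp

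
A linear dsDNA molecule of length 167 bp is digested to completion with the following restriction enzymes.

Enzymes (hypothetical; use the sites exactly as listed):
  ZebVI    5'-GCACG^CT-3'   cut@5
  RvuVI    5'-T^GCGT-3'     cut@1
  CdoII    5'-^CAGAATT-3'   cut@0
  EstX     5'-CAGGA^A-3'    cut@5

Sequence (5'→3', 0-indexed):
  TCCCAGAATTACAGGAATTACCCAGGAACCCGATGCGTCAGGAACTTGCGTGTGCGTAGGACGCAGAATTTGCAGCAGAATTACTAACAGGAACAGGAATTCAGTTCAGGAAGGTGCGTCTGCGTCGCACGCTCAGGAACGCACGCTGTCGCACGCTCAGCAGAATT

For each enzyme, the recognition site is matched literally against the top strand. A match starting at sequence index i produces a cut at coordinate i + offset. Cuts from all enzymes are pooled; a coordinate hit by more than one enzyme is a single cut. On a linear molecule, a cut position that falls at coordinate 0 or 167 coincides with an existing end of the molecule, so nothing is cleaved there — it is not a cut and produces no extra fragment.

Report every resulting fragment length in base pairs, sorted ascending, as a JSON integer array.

[3,4,4,5,6,6,6,7,7,7,7,9,10,10,10,11,12,13,13,17]

Scan for sites:
  ZebVI GCACGCT/5: at [126, 140, 150] ⇒ [131, 145, 155]
  RvuVI TGCGT/1: at [33, 46, 52, 114, 120] ⇒ [34, 47, 53, 115, 121]
  CdoII CAGAATT/0: at [3, 63, 75, 160] ⇒ [3, 63, 75, 160]
  EstX CAGGAA/5: at [11, 22, 38, 87, 93, 106, 133] ⇒ [16, 27, 43, 92, 98, 111, 138]

Pooled cuts: [3, 16, 27, 34, 43, 47, 53, 63, 75, 92, 98, 111, 115, 121, 131, 138, 145, 155, 160]

Fragments:
  [0,3): 3 bp
  [3,16): 13 bp
  [16,27): 11 bp
  [27,34): 7 bp
  [34,43): 9 bp
  [43,47): 4 bp
  [47,53): 6 bp
  [53,63): 10 bp
  [63,75): 12 bp
  [75,92): 17 bp
  [92,98): 6 bp
  [98,111): 13 bp
  [111,115): 4 bp
  [115,121): 6 bp
  [121,131): 10 bp
  [131,138): 7 bp
  [138,145): 7 bp
  [145,155): 10 bp
  [155,160): 5 bp
  [160,167): 7 bp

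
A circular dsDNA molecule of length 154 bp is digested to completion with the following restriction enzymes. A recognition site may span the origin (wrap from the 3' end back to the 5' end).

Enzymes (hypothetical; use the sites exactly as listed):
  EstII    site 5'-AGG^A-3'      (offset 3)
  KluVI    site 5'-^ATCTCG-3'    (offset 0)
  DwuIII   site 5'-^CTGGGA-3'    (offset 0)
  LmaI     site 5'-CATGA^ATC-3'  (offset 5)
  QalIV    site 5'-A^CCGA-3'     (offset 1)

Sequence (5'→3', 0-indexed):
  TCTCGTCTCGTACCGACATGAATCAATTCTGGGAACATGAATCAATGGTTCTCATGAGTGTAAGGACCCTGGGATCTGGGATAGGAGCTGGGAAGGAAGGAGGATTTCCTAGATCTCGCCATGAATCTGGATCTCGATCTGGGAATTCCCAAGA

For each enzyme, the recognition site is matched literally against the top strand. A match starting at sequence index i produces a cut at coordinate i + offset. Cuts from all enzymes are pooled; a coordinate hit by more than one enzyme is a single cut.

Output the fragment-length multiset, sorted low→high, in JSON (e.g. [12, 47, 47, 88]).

Site scan:
  EstII AGGA/3: at [62, 82, 93, 97, 100] ⇒ [65, 85, 96, 100, 103]
  KluVI ATCTCG/0: at [112, 130, 153] ⇒ [112, 130, 153]
  DwuIII CTGGGA/0: at [28, 68, 75, 87, 138] ⇒ [28, 68, 75, 87, 138]
  LmaI CATGAATC/5: at [16, 35, 119] ⇒ [21, 40, 124]
  QalIV ACCGA/1: at [11] ⇒ [12]

All cut coordinates (distinct, sorted): [12, 21, 28, 40, 65, 68, 75, 85, 87, 96, 100, 103, 112, 124, 130, 138, 153]

Fragment lengths:
  12→21: 9 bp
  21→28: 7 bp
  28→40: 12 bp
  40→65: 25 bp
  65→68: 3 bp
  68→75: 7 bp
  75→85: 10 bp
  85→87: 2 bp
  87→96: 9 bp
  96→100: 4 bp
  100→103: 3 bp
  103→112: 9 bp
  112→124: 12 bp
  124→130: 6 bp
  130→138: 8 bp
  138→153: 15 bp
  153→12 (wrap): 154-153+12 = 13 bp

[2,3,3,4,6,7,7,8,9,9,9,10,12,12,13,15,25]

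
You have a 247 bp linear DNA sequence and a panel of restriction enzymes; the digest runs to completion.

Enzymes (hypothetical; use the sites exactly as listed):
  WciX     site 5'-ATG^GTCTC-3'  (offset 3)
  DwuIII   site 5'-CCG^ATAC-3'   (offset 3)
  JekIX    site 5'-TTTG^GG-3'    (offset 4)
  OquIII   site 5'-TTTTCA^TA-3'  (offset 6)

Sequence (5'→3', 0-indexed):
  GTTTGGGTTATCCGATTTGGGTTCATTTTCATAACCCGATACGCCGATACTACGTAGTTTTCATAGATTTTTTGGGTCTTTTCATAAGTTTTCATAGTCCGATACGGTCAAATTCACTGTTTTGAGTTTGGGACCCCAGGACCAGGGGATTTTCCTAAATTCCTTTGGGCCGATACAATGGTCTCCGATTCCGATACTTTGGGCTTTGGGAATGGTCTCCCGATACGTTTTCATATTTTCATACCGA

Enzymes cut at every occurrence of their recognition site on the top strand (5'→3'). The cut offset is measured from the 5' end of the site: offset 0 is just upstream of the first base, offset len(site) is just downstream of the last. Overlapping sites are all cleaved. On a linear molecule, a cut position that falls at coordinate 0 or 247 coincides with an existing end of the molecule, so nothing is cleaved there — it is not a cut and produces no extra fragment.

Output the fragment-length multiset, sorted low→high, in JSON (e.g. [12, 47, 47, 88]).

[5,5,6,6,7,7,7,8,8,8,8,8,10,10,11,11,12,13,14,17,29,37]

Scan for sites:
  WciX ATGGTCTC/3: at [177, 211] ⇒ [180, 214]
  DwuIII CCGATAC/3: at [35, 43, 98, 169, 190, 219] ⇒ [38, 46, 101, 172, 193, 222]
  JekIX TTTGGG/4: at [1, 15, 70, 126, 163, 197, 204] ⇒ [5, 19, 74, 130, 167, 201, 208]
  OquIII TTTTCATA/6: at [25, 57, 78, 88, 227, 235] ⇒ [31, 63, 84, 94, 233, 241]

All cut coordinates (distinct, sorted): [5, 19, 31, 38, 46, 63, 74, 84, 94, 101, 130, 167, 172, 180, 193, 201, 208, 214, 222, 233, 241]

Fragments:
  [0,5): 5 bp
  [5,19): 14 bp
  [19,31): 12 bp
  [31,38): 7 bp
  [38,46): 8 bp
  [46,63): 17 bp
  [63,74): 11 bp
  [74,84): 10 bp
  [84,94): 10 bp
  [94,101): 7 bp
  [101,130): 29 bp
  [130,167): 37 bp
  [167,172): 5 bp
  [172,180): 8 bp
  [180,193): 13 bp
  [193,201): 8 bp
  [201,208): 7 bp
  [208,214): 6 bp
  [214,222): 8 bp
  [222,233): 11 bp
  [233,241): 8 bp
  [241,247): 6 bp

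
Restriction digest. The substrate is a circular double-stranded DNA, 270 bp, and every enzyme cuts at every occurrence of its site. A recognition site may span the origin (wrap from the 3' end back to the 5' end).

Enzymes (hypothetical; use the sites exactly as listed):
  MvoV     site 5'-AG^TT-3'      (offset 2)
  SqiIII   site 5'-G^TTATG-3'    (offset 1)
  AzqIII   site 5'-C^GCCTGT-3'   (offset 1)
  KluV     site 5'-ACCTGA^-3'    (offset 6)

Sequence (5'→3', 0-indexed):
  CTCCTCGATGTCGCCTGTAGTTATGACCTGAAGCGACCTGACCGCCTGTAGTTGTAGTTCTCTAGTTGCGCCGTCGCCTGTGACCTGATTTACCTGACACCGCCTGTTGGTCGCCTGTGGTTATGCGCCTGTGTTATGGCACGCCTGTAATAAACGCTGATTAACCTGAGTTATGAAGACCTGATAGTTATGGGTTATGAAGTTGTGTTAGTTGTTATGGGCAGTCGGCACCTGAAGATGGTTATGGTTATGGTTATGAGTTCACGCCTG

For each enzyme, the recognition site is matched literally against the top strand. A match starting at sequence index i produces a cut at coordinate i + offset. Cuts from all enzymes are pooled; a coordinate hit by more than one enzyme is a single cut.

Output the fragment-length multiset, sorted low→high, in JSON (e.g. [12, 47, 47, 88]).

Per-enzyme occurrences:
  MvoV AGTT/2: at [18, 49, 55, 63, 168, 185, 200, 209, 258] ⇒ [20, 51, 57, 65, 170, 187, 202, 211, 260]
  SqiIII GTTATG/1: at [19, 119, 132, 169, 186, 193, 213, 240, 246, 252] ⇒ [20, 120, 133, 170, 187, 194, 214, 241, 247, 253]
  AzqIII CGCCTGT/1: at [11, 42, 74, 100, 111, 125, 141] ⇒ [12, 43, 75, 101, 112, 126, 142]
  KluV ACCTGA/6: at [25, 35, 82, 91, 163, 178, 229] ⇒ [31, 41, 88, 97, 169, 184, 235]

Pooled cuts: [12, 20, 31, 41, 43, 51, 57, 65, 75, 88, 97, 101, 112, 120, 126, 133, 142, 169, 170, 184, 187, 194, 202, 211, 214, 235, 241, 247, 253, 260]

Fragments:
  12→20: 8 bp
  20→31: 11 bp
  31→41: 10 bp
  41→43: 2 bp
  43→51: 8 bp
  51→57: 6 bp
  57→65: 8 bp
  65→75: 10 bp
  75→88: 13 bp
  88→97: 9 bp
  97→101: 4 bp
  101→112: 11 bp
  112→120: 8 bp
  120→126: 6 bp
  126→133: 7 bp
  133→142: 9 bp
  142→169: 27 bp
  169→170: 1 bp
  170→184: 14 bp
  184→187: 3 bp
  187→194: 7 bp
  194→202: 8 bp
  202→211: 9 bp
  211→214: 3 bp
  214→235: 21 bp
  235→241: 6 bp
  241→247: 6 bp
  247→253: 6 bp
  253→260: 7 bp
  260→12 (wrap): 270-260+12 = 22 bp

[1,2,3,3,4,6,6,6,6,6,7,7,7,8,8,8,8,8,9,9,9,10,10,11,11,13,14,21,22,27]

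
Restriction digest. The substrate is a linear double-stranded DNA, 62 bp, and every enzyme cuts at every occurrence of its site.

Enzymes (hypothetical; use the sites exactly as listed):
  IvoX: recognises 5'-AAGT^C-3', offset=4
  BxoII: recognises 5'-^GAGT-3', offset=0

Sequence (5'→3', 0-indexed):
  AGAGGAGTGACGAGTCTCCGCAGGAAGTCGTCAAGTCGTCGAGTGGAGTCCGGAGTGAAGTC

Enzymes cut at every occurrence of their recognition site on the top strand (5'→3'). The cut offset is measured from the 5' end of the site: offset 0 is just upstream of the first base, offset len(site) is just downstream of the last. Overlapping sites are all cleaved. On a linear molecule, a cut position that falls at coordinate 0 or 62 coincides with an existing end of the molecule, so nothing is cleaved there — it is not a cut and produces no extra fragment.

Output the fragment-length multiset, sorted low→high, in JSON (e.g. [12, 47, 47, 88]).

Per-enzyme occurrences:
  IvoX (AAGTC, off=4): starts [24, 32, 57] → cuts [28, 36, 61]
  BxoII (GAGT, off=0): starts [4, 11, 40, 45, 52] → cuts [4, 11, 40, 45, 52]

All cut coordinates (distinct, sorted): [4, 11, 28, 36, 40, 45, 52, 61]

Fragment lengths:
  [0,4): 4 bp
  [4,11): 7 bp
  [11,28): 17 bp
  [28,36): 8 bp
  [36,40): 4 bp
  [40,45): 5 bp
  [45,52): 7 bp
  [52,61): 9 bp
  [61,62): 1 bp

[1,4,4,5,7,7,8,9,17]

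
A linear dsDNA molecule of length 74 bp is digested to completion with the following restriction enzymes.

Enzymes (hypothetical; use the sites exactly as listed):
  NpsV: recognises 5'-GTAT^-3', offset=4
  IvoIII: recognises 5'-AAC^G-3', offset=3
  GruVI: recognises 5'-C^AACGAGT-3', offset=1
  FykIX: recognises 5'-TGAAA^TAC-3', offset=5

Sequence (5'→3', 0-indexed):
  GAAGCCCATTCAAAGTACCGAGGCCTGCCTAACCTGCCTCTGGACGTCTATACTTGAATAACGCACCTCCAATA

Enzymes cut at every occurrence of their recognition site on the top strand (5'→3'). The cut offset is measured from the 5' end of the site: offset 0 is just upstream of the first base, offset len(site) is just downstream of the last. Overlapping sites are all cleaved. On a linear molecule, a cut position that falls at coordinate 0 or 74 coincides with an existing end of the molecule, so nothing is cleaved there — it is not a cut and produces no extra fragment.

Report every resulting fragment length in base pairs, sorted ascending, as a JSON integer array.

Site scan:
  NpsV (GTAT, off=4): no sites
  IvoIII (AACG, off=3): starts [59] → cuts [62]
  GruVI (CAACGAGT, off=1): no sites
  FykIX (TGAAATAC, off=5): no sites

Pooled cuts: [62]

Fragments:
  [0,62): 62 bp
  [62,74): 12 bp

[12,62]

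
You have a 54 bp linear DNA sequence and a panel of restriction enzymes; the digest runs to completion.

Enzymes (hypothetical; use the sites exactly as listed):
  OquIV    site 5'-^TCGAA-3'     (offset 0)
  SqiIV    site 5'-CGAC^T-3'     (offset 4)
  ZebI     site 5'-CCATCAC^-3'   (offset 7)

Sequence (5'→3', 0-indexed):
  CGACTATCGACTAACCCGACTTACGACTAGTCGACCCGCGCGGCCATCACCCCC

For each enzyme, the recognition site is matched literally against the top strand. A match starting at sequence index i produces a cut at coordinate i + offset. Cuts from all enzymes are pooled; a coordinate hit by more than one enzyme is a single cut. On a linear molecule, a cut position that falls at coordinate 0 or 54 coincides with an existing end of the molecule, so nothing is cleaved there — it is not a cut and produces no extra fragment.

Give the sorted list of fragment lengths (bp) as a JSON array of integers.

Scan for sites:
  OquIV (TCGAA, off=0): no sites
  SqiIV (CGACT, off=4): starts [0, 7, 16, 23] → cuts [4, 11, 20, 27]
  ZebI (CCATCAC, off=7): starts [43] → cuts [50]

All cut coordinates (distinct, sorted): [4, 11, 20, 27, 50]

Fragment lengths:
  [0,4): 4 bp
  [4,11): 7 bp
  [11,20): 9 bp
  [20,27): 7 bp
  [27,50): 23 bp
  [50,54): 4 bp

[4,4,7,7,9,23]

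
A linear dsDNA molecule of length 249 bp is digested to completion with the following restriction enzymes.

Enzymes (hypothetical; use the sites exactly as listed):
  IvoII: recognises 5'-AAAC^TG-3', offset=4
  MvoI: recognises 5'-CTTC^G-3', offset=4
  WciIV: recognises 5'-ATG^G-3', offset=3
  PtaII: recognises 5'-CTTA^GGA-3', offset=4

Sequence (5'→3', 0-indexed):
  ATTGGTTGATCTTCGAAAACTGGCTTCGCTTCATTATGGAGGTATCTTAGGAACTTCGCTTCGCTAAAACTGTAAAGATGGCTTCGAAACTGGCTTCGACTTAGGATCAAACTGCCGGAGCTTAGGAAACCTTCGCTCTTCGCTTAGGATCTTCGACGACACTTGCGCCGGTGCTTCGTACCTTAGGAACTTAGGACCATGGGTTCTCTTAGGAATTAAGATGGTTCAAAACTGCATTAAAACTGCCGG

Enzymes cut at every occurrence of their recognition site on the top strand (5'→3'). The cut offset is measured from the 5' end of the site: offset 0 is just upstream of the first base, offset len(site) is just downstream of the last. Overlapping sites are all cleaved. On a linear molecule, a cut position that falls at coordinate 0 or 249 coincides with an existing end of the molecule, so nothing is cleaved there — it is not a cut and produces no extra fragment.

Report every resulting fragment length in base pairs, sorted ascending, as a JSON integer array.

Per-enzyme occurrences:
  IvoII (AAACTG, off=4): starts [16, 66, 86, 108, 228, 239] → cuts [20, 70, 90, 112, 232, 243]
  MvoI (CTTCG, off=4): starts [10, 23, 53, 58, 81, 93, 130, 137, 150, 173] → cuts [14, 27, 57, 62, 85, 97, 134, 141, 154, 177]
  WciIV (ATGG, off=3): starts [35, 77, 198, 220] → cuts [38, 80, 201, 223]
  PtaII (CTTAGGA, off=4): starts [45, 99, 120, 142, 181, 189, 207] → cuts [49, 103, 124, 146, 185, 193, 211]

All cut coordinates (distinct, sorted): [14, 20, 27, 38, 49, 57, 62, 70, 80, 85, 90, 97, 103, 112, 124, 134, 141, 146, 154, 177, 185, 193, 201, 211, 223, 232, 243]

Fragment lengths:
  [0,14): 14 bp
  [14,20): 6 bp
  [20,27): 7 bp
  [27,38): 11 bp
  [38,49): 11 bp
  [49,57): 8 bp
  [57,62): 5 bp
  [62,70): 8 bp
  [70,80): 10 bp
  [80,85): 5 bp
  [85,90): 5 bp
  [90,97): 7 bp
  [97,103): 6 bp
  [103,112): 9 bp
  [112,124): 12 bp
  [124,134): 10 bp
  [134,141): 7 bp
  [141,146): 5 bp
  [146,154): 8 bp
  [154,177): 23 bp
  [177,185): 8 bp
  [185,193): 8 bp
  [193,201): 8 bp
  [201,211): 10 bp
  [211,223): 12 bp
  [223,232): 9 bp
  [232,243): 11 bp
  [243,249): 6 bp

[5,5,5,5,6,6,6,7,7,7,8,8,8,8,8,8,9,9,10,10,10,11,11,11,12,12,14,23]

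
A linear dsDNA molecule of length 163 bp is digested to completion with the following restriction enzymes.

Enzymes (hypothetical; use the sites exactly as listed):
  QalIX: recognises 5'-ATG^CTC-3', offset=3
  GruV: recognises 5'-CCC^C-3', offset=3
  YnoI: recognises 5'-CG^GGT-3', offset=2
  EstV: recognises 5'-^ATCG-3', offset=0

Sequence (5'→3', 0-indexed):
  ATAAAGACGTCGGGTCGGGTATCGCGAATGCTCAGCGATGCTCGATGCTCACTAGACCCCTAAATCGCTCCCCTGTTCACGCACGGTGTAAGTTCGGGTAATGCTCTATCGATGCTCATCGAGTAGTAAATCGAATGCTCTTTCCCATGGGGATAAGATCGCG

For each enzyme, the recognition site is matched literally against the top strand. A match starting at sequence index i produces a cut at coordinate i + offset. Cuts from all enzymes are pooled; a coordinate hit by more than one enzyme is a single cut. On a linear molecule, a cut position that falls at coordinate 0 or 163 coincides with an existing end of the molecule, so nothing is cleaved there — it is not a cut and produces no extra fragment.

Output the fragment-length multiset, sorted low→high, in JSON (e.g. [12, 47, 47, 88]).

Site scan:
  QalIX (ATGCTC, off=3): starts [27, 37, 44, 100, 111, 134] → cuts [30, 40, 47, 103, 114, 137]
  GruV (CCCC, off=3): starts [56, 69] → cuts [59, 72]
  YnoI (CGGGT, off=2): starts [10, 15, 94] → cuts [12, 17, 96]
  EstV (ATCG, off=0): starts [20, 63, 107, 117, 129, 157] → cuts [20, 63, 107, 117, 129, 157]

Pooled cuts: [12, 17, 20, 30, 40, 47, 59, 63, 72, 96, 103, 107, 114, 117, 129, 137, 157]

Fragment lengths:
  [0,12): 12 bp
  [12,17): 5 bp
  [17,20): 3 bp
  [20,30): 10 bp
  [30,40): 10 bp
  [40,47): 7 bp
  [47,59): 12 bp
  [59,63): 4 bp
  [63,72): 9 bp
  [72,96): 24 bp
  [96,103): 7 bp
  [103,107): 4 bp
  [107,114): 7 bp
  [114,117): 3 bp
  [117,129): 12 bp
  [129,137): 8 bp
  [137,157): 20 bp
  [157,163): 6 bp

[3,3,4,4,5,6,7,7,7,8,9,10,10,12,12,12,20,24]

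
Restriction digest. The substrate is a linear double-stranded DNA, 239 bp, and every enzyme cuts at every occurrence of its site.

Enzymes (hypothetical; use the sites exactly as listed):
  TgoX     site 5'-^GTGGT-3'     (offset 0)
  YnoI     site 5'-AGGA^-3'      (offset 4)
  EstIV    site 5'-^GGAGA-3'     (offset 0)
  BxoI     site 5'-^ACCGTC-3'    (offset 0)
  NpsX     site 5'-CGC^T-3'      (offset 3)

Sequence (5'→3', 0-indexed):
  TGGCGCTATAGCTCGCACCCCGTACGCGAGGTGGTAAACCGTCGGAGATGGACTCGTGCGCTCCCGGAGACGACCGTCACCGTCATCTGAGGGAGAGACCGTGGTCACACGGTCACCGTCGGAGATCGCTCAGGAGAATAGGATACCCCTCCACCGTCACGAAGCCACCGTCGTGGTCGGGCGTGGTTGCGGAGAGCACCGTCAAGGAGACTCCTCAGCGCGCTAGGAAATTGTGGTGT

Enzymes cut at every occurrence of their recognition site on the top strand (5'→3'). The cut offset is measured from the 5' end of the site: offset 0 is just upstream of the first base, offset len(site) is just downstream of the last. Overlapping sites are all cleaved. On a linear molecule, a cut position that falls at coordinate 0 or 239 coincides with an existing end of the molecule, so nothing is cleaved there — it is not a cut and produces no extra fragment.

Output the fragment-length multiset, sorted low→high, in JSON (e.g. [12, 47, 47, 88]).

[3,3,3,4,4,5,6,6,6,6,6,7,7,7,7,8,8,8,9,9,9,10,13,14,14,15,18,24]

Scan for sites:
  TgoX GTGGT/0: at [30, 100, 172, 182, 232] ⇒ [30, 100, 172, 182, 232]
  YnoI AGGA/4: at [131, 139, 204, 224] ⇒ [135, 143, 208, 228]
  EstIV GGAGA/0: at [43, 65, 91, 120, 132, 190, 205] ⇒ [43, 65, 91, 120, 132, 190, 205]
  BxoI ACCGTC/0: at [37, 72, 78, 114, 152, 166, 197] ⇒ [37, 72, 78, 114, 152, 166, 197]
  NpsX CGCT/3: at [3, 58, 126, 220] ⇒ [6, 61, 129, 223]

All cut coordinates (distinct, sorted): [6, 30, 37, 43, 61, 65, 72, 78, 91, 100, 114, 120, 129, 132, 135, 143, 152, 166, 172, 182, 190, 197, 205, 208, 223, 228, 232]

Fragments:
  [0,6): 6 bp
  [6,30): 24 bp
  [30,37): 7 bp
  [37,43): 6 bp
  [43,61): 18 bp
  [61,65): 4 bp
  [65,72): 7 bp
  [72,78): 6 bp
  [78,91): 13 bp
  [91,100): 9 bp
  [100,114): 14 bp
  [114,120): 6 bp
  [120,129): 9 bp
  [129,132): 3 bp
  [132,135): 3 bp
  [135,143): 8 bp
  [143,152): 9 bp
  [152,166): 14 bp
  [166,172): 6 bp
  [172,182): 10 bp
  [182,190): 8 bp
  [190,197): 7 bp
  [197,205): 8 bp
  [205,208): 3 bp
  [208,223): 15 bp
  [223,228): 5 bp
  [228,232): 4 bp
  [232,239): 7 bp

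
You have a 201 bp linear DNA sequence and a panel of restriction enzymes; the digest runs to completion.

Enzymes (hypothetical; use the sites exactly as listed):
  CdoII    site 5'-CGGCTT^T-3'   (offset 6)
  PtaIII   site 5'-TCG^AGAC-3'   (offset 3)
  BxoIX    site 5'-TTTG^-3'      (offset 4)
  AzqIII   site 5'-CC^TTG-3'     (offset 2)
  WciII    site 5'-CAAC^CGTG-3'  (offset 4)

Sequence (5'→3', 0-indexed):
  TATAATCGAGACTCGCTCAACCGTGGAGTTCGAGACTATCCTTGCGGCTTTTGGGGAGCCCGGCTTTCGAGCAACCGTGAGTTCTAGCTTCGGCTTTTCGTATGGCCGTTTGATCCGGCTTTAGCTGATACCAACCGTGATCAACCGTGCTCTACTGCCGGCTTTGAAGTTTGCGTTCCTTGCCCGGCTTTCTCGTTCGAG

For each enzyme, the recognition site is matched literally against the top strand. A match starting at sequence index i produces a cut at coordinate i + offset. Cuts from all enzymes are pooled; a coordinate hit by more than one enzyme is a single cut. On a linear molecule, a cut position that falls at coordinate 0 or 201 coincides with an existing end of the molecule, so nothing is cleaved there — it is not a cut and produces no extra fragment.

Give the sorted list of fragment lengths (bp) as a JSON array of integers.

Site scan:
  CdoII (CGGCTTT, off=6): starts [44, 60, 90, 115, 158, 184] → cuts [50, 66, 96, 121, 164, 190]
  PtaIII (TCGAGAC, off=3): starts [5, 29] → cuts [8, 32]
  BxoIX (TTTG, off=4): starts [49, 108, 162, 169] → cuts [53, 112, 166, 173]
  AzqIII (CCTTG, off=2): starts [39, 177] → cuts [41, 179]
  WciII (CAACCGTG, off=4): starts [17, 71, 131, 141] → cuts [21, 75, 135, 145]

Pooled cuts: [8, 21, 32, 41, 50, 53, 66, 75, 96, 112, 121, 135, 145, 164, 166, 173, 179, 190]

Fragments:
  [0,8): 8 bp
  [8,21): 13 bp
  [21,32): 11 bp
  [32,41): 9 bp
  [41,50): 9 bp
  [50,53): 3 bp
  [53,66): 13 bp
  [66,75): 9 bp
  [75,96): 21 bp
  [96,112): 16 bp
  [112,121): 9 bp
  [121,135): 14 bp
  [135,145): 10 bp
  [145,164): 19 bp
  [164,166): 2 bp
  [166,173): 7 bp
  [173,179): 6 bp
  [179,190): 11 bp
  [190,201): 11 bp

[2,3,6,7,8,9,9,9,9,10,11,11,11,13,13,14,16,19,21]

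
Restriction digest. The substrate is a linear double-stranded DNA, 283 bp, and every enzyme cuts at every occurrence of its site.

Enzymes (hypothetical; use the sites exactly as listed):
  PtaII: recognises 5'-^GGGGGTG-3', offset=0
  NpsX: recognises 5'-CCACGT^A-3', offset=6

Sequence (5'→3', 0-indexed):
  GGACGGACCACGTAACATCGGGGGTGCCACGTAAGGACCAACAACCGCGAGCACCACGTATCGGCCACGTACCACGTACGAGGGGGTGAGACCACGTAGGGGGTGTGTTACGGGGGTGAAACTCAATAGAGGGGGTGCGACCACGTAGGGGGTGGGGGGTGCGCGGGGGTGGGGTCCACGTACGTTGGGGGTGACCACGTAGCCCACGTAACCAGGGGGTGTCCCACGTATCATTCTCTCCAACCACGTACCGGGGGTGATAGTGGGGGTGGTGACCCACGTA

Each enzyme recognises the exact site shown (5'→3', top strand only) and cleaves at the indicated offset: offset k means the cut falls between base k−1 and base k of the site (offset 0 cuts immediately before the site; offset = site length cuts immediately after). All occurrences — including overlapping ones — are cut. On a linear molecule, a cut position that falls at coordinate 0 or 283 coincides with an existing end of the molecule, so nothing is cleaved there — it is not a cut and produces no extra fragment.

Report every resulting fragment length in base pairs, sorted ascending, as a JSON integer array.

[1,1,1,3,4,5,5,6,7,7,9,10,11,12,13,13,13,14,15,16,16,17,18,19,20,27]

Site scan:
  PtaII GGGGGTG/0: at [19, 81, 98, 111, 130, 147, 154, 164, 186, 214, 252, 264] ⇒ [19, 81, 98, 111, 130, 147, 154, 164, 186, 214, 252, 264]
  NpsX CCACGTA/6: at [7, 26, 53, 64, 71, 91, 140, 175, 194, 203, 223, 243, 276] ⇒ [13, 32, 59, 70, 77, 97, 146, 181, 200, 209, 229, 249, 282]

Pooled cuts: [13, 19, 32, 59, 70, 77, 81, 97, 98, 111, 130, 146, 147, 154, 164, 181, 186, 200, 209, 214, 229, 249, 252, 264, 282]

Fragments:
  [0,13): 13 bp
  [13,19): 6 bp
  [19,32): 13 bp
  [32,59): 27 bp
  [59,70): 11 bp
  [70,77): 7 bp
  [77,81): 4 bp
  [81,97): 16 bp
  [97,98): 1 bp
  [98,111): 13 bp
  [111,130): 19 bp
  [130,146): 16 bp
  [146,147): 1 bp
  [147,154): 7 bp
  [154,164): 10 bp
  [164,181): 17 bp
  [181,186): 5 bp
  [186,200): 14 bp
  [200,209): 9 bp
  [209,214): 5 bp
  [214,229): 15 bp
  [229,249): 20 bp
  [249,252): 3 bp
  [252,264): 12 bp
  [264,282): 18 bp
  [282,283): 1 bp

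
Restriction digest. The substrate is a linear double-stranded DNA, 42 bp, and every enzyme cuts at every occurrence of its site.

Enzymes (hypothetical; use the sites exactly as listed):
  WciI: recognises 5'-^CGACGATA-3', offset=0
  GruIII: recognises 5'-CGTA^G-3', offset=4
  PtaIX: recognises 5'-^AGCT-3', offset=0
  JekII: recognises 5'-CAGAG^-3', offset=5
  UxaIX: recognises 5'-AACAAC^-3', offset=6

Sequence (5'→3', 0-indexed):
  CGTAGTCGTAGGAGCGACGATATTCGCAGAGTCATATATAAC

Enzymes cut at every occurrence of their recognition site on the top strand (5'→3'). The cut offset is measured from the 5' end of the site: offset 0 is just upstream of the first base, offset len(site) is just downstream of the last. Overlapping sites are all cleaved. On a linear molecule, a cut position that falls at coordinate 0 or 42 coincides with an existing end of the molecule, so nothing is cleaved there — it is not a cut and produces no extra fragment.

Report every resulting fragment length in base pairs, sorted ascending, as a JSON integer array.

Per-enzyme occurrences:
  WciI (CGACGATA, off=0): starts [14] → cuts [14]
  GruIII (CGTAG, off=4): starts [0, 6] → cuts [4, 10]
  PtaIX (AGCT, off=0): no sites
  JekII (CAGAG, off=5): starts [26] → cuts [31]
  UxaIX (AACAAC, off=6): no sites

Pooled cuts: [4, 10, 14, 31]

Fragments:
  [0,4): 4 bp
  [4,10): 6 bp
  [10,14): 4 bp
  [14,31): 17 bp
  [31,42): 11 bp

[4,4,6,11,17]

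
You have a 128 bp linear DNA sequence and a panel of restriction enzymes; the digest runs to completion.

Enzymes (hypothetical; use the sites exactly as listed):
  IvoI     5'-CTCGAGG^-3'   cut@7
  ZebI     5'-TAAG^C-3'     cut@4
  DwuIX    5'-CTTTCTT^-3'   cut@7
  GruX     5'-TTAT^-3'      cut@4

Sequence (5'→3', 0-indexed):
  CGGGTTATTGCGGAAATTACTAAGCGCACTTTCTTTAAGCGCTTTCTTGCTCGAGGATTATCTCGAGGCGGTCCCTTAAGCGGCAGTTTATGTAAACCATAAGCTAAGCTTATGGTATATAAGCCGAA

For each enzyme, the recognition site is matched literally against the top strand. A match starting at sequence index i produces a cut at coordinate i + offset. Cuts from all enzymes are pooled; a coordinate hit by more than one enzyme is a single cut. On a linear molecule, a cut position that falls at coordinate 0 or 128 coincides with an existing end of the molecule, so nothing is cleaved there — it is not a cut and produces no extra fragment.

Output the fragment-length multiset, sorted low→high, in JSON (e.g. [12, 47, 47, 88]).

Scan for sites:
  IvoI CTCGAGG/7: at [49, 61] ⇒ [56, 68]
  ZebI TAAGC/4: at [20, 35, 76, 99, 104, 119] ⇒ [24, 39, 80, 103, 108, 123]
  DwuIX CTTTCTT/7: at [28, 41] ⇒ [35, 48]
  GruX TTAT/4: at [4, 57, 87, 109] ⇒ [8, 61, 91, 113]

Pooled cuts: [8, 24, 35, 39, 48, 56, 61, 68, 80, 91, 103, 108, 113, 123]

Fragments:
  [0,8): 8 bp
  [8,24): 16 bp
  [24,35): 11 bp
  [35,39): 4 bp
  [39,48): 9 bp
  [48,56): 8 bp
  [56,61): 5 bp
  [61,68): 7 bp
  [68,80): 12 bp
  [80,91): 11 bp
  [91,103): 12 bp
  [103,108): 5 bp
  [108,113): 5 bp
  [113,123): 10 bp
  [123,128): 5 bp

[4,5,5,5,5,7,8,8,9,10,11,11,12,12,16]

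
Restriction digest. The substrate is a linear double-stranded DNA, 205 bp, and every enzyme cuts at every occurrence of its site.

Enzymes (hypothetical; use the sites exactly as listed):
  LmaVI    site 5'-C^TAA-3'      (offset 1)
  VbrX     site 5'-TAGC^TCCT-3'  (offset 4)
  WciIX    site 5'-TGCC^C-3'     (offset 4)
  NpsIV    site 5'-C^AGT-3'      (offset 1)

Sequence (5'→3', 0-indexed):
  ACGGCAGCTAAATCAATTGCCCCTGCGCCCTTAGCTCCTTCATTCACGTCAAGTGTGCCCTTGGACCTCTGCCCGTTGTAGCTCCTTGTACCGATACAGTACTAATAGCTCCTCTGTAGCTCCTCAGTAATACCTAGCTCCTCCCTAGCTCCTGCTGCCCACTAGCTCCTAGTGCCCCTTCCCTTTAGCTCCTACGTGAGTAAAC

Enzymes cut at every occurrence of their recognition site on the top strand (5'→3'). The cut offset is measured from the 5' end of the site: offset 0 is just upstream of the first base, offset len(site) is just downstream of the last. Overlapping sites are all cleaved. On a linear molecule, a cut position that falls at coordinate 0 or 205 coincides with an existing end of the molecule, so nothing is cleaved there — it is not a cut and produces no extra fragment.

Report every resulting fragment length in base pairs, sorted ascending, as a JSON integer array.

[5,5,7,7,8,9,10,10,11,11,13,13,13,14,14,15,16,24]

Site scan:
  LmaVI (CTAA, off=1): starts [7, 101] → cuts [8, 102]
  VbrX (TAGCTCCT, off=4): starts [31, 78, 105, 116, 134, 145, 162, 185] → cuts [35, 82, 109, 120, 138, 149, 166, 189]
  WciIX (TGCCC, off=4): starts [17, 55, 69, 155, 172] → cuts [21, 59, 73, 159, 176]
  NpsIV (CAGT, off=1): starts [96, 124] → cuts [97, 125]

All cut coordinates (distinct, sorted): [8, 21, 35, 59, 73, 82, 97, 102, 109, 120, 125, 138, 149, 159, 166, 176, 189]

Fragments:
  [0,8): 8 bp
  [8,21): 13 bp
  [21,35): 14 bp
  [35,59): 24 bp
  [59,73): 14 bp
  [73,82): 9 bp
  [82,97): 15 bp
  [97,102): 5 bp
  [102,109): 7 bp
  [109,120): 11 bp
  [120,125): 5 bp
  [125,138): 13 bp
  [138,149): 11 bp
  [149,159): 10 bp
  [159,166): 7 bp
  [166,176): 10 bp
  [176,189): 13 bp
  [189,205): 16 bp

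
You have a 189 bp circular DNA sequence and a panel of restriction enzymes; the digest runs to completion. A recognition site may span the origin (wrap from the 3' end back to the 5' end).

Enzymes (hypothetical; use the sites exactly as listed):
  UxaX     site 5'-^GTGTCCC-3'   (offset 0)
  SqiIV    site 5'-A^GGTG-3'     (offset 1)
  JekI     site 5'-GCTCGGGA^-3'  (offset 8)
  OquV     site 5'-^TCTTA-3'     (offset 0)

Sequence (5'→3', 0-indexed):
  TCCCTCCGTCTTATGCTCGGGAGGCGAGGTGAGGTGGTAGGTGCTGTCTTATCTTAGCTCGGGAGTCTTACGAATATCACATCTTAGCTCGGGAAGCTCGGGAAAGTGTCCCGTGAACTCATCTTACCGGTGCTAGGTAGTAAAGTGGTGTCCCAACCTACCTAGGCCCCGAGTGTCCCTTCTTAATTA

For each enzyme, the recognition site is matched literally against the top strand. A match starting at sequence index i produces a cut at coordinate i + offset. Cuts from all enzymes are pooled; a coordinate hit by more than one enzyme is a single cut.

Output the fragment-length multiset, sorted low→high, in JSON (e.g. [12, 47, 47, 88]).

[1,2,5,5,5,7,7,8,9,13,13,14,16,16,17,25,26]

Per-enzyme occurrences:
  UxaX (GTGTCCC, off=0): starts [105, 147, 172] → cuts [105, 147, 172]
  SqiIV (AGGTG, off=1): starts [26, 31, 38] → cuts [27, 32, 39]
  JekI (GCTCGGGA, off=8): starts [14, 56, 86, 95] → cuts [22, 64, 94, 103]
  OquV (TCTTA, off=0): starts [8, 46, 51, 65, 81, 121, 180] → cuts [8, 46, 51, 65, 81, 121, 180]

Pooled cuts: [8, 22, 27, 32, 39, 46, 51, 64, 65, 81, 94, 103, 105, 121, 147, 172, 180]

Fragments:
  8→22: 14 bp
  22→27: 5 bp
  27→32: 5 bp
  32→39: 7 bp
  39→46: 7 bp
  46→51: 5 bp
  51→64: 13 bp
  64→65: 1 bp
  65→81: 16 bp
  81→94: 13 bp
  94→103: 9 bp
  103→105: 2 bp
  105→121: 16 bp
  121→147: 26 bp
  147→172: 25 bp
  172→180: 8 bp
  180→8 (wrap): 189-180+8 = 17 bp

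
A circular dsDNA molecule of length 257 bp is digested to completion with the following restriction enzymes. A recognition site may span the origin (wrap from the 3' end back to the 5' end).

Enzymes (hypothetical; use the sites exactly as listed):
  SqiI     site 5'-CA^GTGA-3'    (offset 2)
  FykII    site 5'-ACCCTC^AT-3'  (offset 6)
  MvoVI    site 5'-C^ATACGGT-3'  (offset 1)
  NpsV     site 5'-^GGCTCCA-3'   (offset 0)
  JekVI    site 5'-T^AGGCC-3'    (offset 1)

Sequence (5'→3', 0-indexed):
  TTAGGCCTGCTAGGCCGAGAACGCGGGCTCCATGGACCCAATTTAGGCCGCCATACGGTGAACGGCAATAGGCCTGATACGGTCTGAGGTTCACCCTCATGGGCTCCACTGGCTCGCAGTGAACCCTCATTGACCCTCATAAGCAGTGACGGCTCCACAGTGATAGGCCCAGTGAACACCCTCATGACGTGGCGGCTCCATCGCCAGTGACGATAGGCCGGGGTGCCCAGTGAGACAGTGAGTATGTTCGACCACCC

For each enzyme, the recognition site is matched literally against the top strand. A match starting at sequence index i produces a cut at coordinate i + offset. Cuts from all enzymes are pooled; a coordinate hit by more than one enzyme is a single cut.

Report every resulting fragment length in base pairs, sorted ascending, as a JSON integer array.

[3,5,5,7,7,8,8,8,9,9,10,10,10,12,13,14,15,17,17,19,22,29]

Scan for sites:
  SqiI (CAGTGA, off=2): starts [116, 143, 157, 169, 204, 227, 235] → cuts [118, 145, 159, 171, 206, 229, 237]
  FykII (ACCCTCAT, off=6): starts [92, 122, 132, 177] → cuts [98, 128, 138, 183]
  MvoVI (CATACGGT, off=1): starts [51] → cuts [52]
  NpsV (GGCTCCA, off=0): starts [25, 101, 150, 193] → cuts [25, 101, 150, 193]
  JekVI (TAGGCC, off=1): starts [1, 10, 43, 68, 163, 213] → cuts [2, 11, 44, 69, 164, 214]

All cut coordinates (distinct, sorted): [2, 11, 25, 44, 52, 69, 98, 101, 118, 128, 138, 145, 150, 159, 164, 171, 183, 193, 206, 214, 229, 237]

Fragments:
  2→11: 9 bp
  11→25: 14 bp
  25→44: 19 bp
  44→52: 8 bp
  52→69: 17 bp
  69→98: 29 bp
  98→101: 3 bp
  101→118: 17 bp
  118→128: 10 bp
  128→138: 10 bp
  138→145: 7 bp
  145→150: 5 bp
  150→159: 9 bp
  159→164: 5 bp
  164→171: 7 bp
  171→183: 12 bp
  183→193: 10 bp
  193→206: 13 bp
  206→214: 8 bp
  214→229: 15 bp
  229→237: 8 bp
  237→2 (wrap): 257-237+2 = 22 bp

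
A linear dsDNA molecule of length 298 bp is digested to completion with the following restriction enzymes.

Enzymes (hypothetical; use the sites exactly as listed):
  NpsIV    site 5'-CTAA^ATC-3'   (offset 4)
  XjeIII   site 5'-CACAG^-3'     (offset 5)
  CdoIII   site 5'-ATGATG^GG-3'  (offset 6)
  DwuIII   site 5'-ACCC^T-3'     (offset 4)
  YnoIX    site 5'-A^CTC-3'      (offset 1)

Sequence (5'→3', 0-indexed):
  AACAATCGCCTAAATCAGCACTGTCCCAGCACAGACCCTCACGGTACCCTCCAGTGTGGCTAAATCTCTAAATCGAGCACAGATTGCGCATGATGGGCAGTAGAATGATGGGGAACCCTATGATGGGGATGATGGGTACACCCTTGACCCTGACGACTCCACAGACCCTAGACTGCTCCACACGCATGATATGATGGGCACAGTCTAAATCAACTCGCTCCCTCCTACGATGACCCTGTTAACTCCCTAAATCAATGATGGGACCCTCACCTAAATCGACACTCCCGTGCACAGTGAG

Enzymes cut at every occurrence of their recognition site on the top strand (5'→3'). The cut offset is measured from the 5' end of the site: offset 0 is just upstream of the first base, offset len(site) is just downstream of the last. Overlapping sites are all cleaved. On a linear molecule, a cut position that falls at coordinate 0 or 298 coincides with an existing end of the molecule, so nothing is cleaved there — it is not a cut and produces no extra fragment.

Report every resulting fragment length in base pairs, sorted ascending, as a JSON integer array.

Scan for sites:
  NpsIV CTAAATC/4: at [9, 59, 67, 204, 246, 270] ⇒ [13, 63, 71, 208, 250, 274]
  XjeIII CACAG/5: at [29, 77, 159, 198, 289] ⇒ [34, 82, 164, 203, 294]
  CdoIII ATGATGGG/6: at [89, 104, 119, 128, 190, 254] ⇒ [95, 110, 125, 134, 196, 260]
  DwuIII ACCCT/4: at [34, 45, 114, 139, 146, 164, 232, 262] ⇒ [38, 49, 118, 143, 150, 168, 236, 266]
  YnoIX ACTC/1: at [155, 212, 241, 280] ⇒ [156, 213, 242, 281]

Pooled cuts: [13, 34, 38, 49, 63, 71, 82, 95, 110, 118, 125, 134, 143, 150, 156, 164, 168, 196, 203, 208, 213, 236, 242, 250, 260, 266, 274, 281, 294]

Fragment lengths:
  [0,13): 13 bp
  [13,34): 21 bp
  [34,38): 4 bp
  [38,49): 11 bp
  [49,63): 14 bp
  [63,71): 8 bp
  [71,82): 11 bp
  [82,95): 13 bp
  [95,110): 15 bp
  [110,118): 8 bp
  [118,125): 7 bp
  [125,134): 9 bp
  [134,143): 9 bp
  [143,150): 7 bp
  [150,156): 6 bp
  [156,164): 8 bp
  [164,168): 4 bp
  [168,196): 28 bp
  [196,203): 7 bp
  [203,208): 5 bp
  [208,213): 5 bp
  [213,236): 23 bp
  [236,242): 6 bp
  [242,250): 8 bp
  [250,260): 10 bp
  [260,266): 6 bp
  [266,274): 8 bp
  [274,281): 7 bp
  [281,294): 13 bp
  [294,298): 4 bp

[4,4,4,5,5,6,6,6,7,7,7,7,8,8,8,8,8,9,9,10,11,11,13,13,13,14,15,21,23,28]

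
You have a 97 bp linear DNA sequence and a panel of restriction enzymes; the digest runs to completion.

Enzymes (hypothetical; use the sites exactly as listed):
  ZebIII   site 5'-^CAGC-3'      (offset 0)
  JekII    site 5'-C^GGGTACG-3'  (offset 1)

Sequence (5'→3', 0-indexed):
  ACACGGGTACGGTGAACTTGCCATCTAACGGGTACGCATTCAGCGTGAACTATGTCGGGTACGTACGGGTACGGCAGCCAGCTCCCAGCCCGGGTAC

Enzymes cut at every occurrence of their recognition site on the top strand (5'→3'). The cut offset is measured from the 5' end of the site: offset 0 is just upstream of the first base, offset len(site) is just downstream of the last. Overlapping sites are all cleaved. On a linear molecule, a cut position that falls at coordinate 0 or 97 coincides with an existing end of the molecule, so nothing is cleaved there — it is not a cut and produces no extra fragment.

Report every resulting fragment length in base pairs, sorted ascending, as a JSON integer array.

Per-enzyme occurrences:
  ZebIII (CAGC, off=0): starts [40, 74, 78, 85] → cuts [40, 74, 78, 85]
  JekII (CGGGTACG, off=1): starts [3, 28, 55, 65] → cuts [4, 29, 56, 66]

Pooled cuts: [4, 29, 40, 56, 66, 74, 78, 85]

Fragment lengths:
  [0,4): 4 bp
  [4,29): 25 bp
  [29,40): 11 bp
  [40,56): 16 bp
  [56,66): 10 bp
  [66,74): 8 bp
  [74,78): 4 bp
  [78,85): 7 bp
  [85,97): 12 bp

[4,4,7,8,10,11,12,16,25]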